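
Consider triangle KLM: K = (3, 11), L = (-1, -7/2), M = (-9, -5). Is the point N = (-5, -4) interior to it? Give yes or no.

Barycentric coordinates of N: (1/55, 26/55, 28/55).
The three coordinates are positive, positive, positive; a point is interior exactly when all three are positive.

yes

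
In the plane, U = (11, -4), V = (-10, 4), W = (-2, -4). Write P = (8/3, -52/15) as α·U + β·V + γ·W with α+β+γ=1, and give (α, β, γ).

(2/5, 1/15, 8/15)

Signed area of the reference triangle: [UVW] = ½·(11·(4−(-4)) + (-10)·(-4−(-4)) + (-2)·(-4−4)) = ½·(88 + 0 + 16) = 52.
[PVW] = ½·((8/3)·(4−(-4)) + (-10)·(-4−(-52/15)) + (-2)·(-52/15−4)) = ½·(64/3 + 16/3 + 224/15) = 104/5, so the U-coordinate is (104/5)/52 = 2/5.
[UPW] = ½·(11·(-52/15−(-4)) + (8/3)·(-4−(-4)) + (-2)·(-4−(-52/15))) = ½·(88/15 + 0 + 16/15) = 52/15, so the V-coordinate is 1/15.
[UVP] = ½·(11·(4−(-52/15)) + (-10)·(-52/15−(-4)) + (8/3)·(-4−4)) = ½·(1232/15 − 16/3 − 64/3) = 416/15, so the W-coordinate is 8/15.
Check: 2/5 + 1/15 + 8/15 = 1.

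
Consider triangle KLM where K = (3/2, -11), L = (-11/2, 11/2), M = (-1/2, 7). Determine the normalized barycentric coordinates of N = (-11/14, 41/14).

Signed area of the reference triangle: [KLM] = ½·((3/2)·(11/2−7) + (-11/2)·(7−(-11)) + (-1/2)·(-11−(11/2))) = ½·(-9/4 − 99 + 33/4) = -93/2.
[NLM] = ½·((-11/14)·(11/2−7) + (-11/2)·(7−(41/14)) + (-1/2)·(41/14−(11/2))) = ½·(33/28 − 627/28 + 9/7) = -279/28, so the K-coordinate is (-279/28)/(-93/2) = 3/14.
[KNM] = ½·((3/2)·(41/14−7) + (-11/14)·(7−(-11)) + (-1/2)·(-11−(41/14))) = ½·(-171/28 − 99/7 + 195/28) = -93/14, so the L-coordinate is 1/7.
[KLN] = ½·((3/2)·(11/2−(41/14)) + (-11/2)·(41/14−(-11)) + (-11/14)·(-11−(11/2))) = ½·(27/7 − 2145/28 + 363/28) = -837/28, so the M-coordinate is 9/14.

(3/14, 1/7, 9/14)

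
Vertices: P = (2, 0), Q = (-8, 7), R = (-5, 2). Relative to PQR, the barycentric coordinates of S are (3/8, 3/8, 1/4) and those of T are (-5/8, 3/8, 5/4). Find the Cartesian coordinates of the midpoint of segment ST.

Barycentric coordinates of the midpoint are the average: (-1/8, 3/8, 3/4).
Converting: (-1/8)·P + (3/8)·Q + (3/4)·R = (-7, 33/8).

(-7, 33/8)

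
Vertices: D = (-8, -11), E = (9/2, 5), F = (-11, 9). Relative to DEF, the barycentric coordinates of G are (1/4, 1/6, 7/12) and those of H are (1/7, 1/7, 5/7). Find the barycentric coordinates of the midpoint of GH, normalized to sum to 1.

Since both coordinate triples sum to 1, the midpoint's barycentrics are the componentwise average.
(1/4+1/7)/2 = 11/56; similarly 13/84 and 109/168.

(11/56, 13/84, 109/168)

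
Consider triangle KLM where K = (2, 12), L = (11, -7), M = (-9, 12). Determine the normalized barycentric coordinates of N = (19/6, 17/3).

Signed area of the reference triangle: [KLM] = ½·(2·(-7−12) + 11·(12−12) + (-9)·(12−(-7))) = ½·(-38 + 0 − 171) = -209/2.
[NLM] = ½·((19/6)·(-7−12) + 11·(12−(17/3)) + (-9)·(17/3−(-7))) = ½·(-361/6 + 209/3 − 114) = -209/4, so the K-coordinate is (-209/4)/(-209/2) = 1/2.
[KNM] = ½·(2·(17/3−12) + (19/6)·(12−12) + (-9)·(12−(17/3))) = ½·(-38/3 + 0 − 57) = -209/6, so the L-coordinate is 1/3.
[KLN] = ½·(2·(-7−(17/3)) + 11·(17/3−12) + (19/6)·(12−(-7))) = ½·(-76/3 − 209/3 + 361/6) = -209/12, so the M-coordinate is 1/6.
Check: 1/2 + 1/3 + 1/6 = 1.

(1/2, 1/3, 1/6)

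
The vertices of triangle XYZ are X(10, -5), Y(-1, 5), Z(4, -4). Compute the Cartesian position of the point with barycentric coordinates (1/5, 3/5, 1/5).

(11/5, 6/5)

W = (1/5)·X + (3/5)·Y + (1/5)·Z.
x-coordinate: (1/5)·10 + (3/5)·(-1) + (1/5)·4 = 11/5.
y-coordinate: (1/5)·(-5) + (3/5)·5 + (1/5)·(-4) = 6/5.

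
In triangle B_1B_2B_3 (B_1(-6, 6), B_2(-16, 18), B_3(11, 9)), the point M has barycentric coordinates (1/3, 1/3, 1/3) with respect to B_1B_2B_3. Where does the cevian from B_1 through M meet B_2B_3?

(-5/2, 27/2)

Line B_1M meets B_2B_3 where the B_1-coordinate vanishes; zeroing M's B_1-weight and renormalizing leaves B_2, B_3-weights 1/3 : 1/3 → (1/2, 1/2).
So N = (1/2)·B_2 + (1/2)·B_3 = (-5/2, 27/2).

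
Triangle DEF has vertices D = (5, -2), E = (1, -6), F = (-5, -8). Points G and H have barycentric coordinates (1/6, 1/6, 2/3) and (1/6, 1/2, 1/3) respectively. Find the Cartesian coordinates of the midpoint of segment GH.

Barycentric coordinates of the midpoint are the average: (1/6, 1/3, 1/2).
Converting: (1/6)·D + (1/3)·E + (1/2)·F = (-4/3, -19/3).

(-4/3, -19/3)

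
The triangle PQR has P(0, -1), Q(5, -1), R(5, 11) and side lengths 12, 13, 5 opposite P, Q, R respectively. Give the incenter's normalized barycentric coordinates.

The incenter has barycentric coordinates proportional to the opposite side lengths: (12 : 13 : 5).
Normalizing by 12+13+5 = 30 gives (2/5, 13/30, 1/6).

(2/5, 13/30, 1/6)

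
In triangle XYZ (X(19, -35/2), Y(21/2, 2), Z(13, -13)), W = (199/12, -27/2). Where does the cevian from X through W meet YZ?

(47/4, -11/2)

Barycentric coordinates of W with respect to XYZ: (2/3, 1/6, 1/6).
On side YZ the X-coordinate is zero; dropping W's X-weight 2/3 and renormalizing the remaining 1/6 : 1/6 gives weights 1/2, 1/2 on Y, Z.
V = (1/2)·(21/2, 2) + (1/2)·(13, -13) = (47/4, -11/2).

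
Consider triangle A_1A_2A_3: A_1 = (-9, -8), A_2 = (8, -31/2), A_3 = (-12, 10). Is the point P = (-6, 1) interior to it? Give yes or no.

yes

Barycentric coordinates of P: (2/21, 2/7, 13/21).
The three coordinates are positive, positive, positive; a point is interior exactly when all three are positive.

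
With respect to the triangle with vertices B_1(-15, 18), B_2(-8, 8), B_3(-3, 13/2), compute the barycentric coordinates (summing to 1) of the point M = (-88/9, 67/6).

(1/3, 5/9, 1/9)

Signed area of the reference triangle: [B_1B_2B_3] = ½·((-15)·(8−(13/2)) + (-8)·(13/2−18) + (-3)·(18−8)) = ½·(-45/2 + 92 − 30) = 79/4.
[MB_2B_3] = ½·((-88/9)·(8−(13/2)) + (-8)·(13/2−(67/6)) + (-3)·(67/6−8)) = ½·(-44/3 + 112/3 − 19/2) = 79/12, so the B_1-coordinate is (79/12)/(79/4) = 1/3.
[B_1MB_3] = ½·((-15)·(67/6−(13/2)) + (-88/9)·(13/2−18) + (-3)·(18−(67/6))) = ½·(-70 + 1012/9 − 41/2) = 395/36, so the B_2-coordinate is 5/9.
[B_1B_2M] = ½·((-15)·(8−(67/6)) + (-8)·(67/6−18) + (-88/9)·(18−8)) = ½·(95/2 + 164/3 − 880/9) = 79/36, so the B_3-coordinate is 1/9.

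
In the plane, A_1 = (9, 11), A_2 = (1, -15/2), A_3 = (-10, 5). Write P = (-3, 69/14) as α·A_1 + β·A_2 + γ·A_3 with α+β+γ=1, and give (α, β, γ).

Signed area of the reference triangle: [A_1A_2A_3] = ½·(9·(-15/2−5) + 1·(5−11) + (-10)·(11−(-15/2))) = ½·(-225/2 − 6 − 185) = -607/4.
[PA_2A_3] = ½·((-3)·(-15/2−5) + 1·(5−(69/14)) + (-10)·(69/14−(-15/2))) = ½·(75/2 + 1/14 − 870/7) = -607/14, so the A_1-coordinate is (-607/14)/(-607/4) = 2/7.
[A_1PA_3] = ½·(9·(69/14−5) + (-3)·(5−11) + (-10)·(11−(69/14))) = ½·(-9/14 + 18 − 425/7) = -607/28, so the A_2-coordinate is 1/7.
[A_1A_2P] = ½·(9·(-15/2−(69/14)) + 1·(69/14−11) + (-3)·(11−(-15/2))) = ½·(-783/7 − 85/14 − 111/2) = -607/7, so the A_3-coordinate is 4/7.
Check: 2/7 + 1/7 + 4/7 = 1.

(2/7, 1/7, 4/7)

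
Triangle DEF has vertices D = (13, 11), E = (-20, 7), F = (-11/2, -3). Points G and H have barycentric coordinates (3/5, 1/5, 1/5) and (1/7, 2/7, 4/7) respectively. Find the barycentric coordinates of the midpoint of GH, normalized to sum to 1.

Since both coordinate triples sum to 1, the midpoint's barycentrics are the componentwise average.
(3/5+1/7)/2 = 13/35; similarly 17/70 and 27/70.

(13/35, 17/70, 27/70)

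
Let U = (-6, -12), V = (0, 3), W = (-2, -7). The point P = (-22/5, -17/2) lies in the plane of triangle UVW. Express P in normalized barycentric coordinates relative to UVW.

Signed area of the reference triangle: [UVW] = ½·((-6)·(3−(-7)) + 0·(-7−(-12)) + (-2)·(-12−3)) = ½·(-60 + 0 + 30) = -15.
[PVW] = ½·((-22/5)·(3−(-7)) + 0·(-7−(-17/2)) + (-2)·(-17/2−3)) = ½·(-44 + 0 + 23) = -21/2, so the U-coordinate is (-21/2)/(-15) = 7/10.
[UPW] = ½·((-6)·(-17/2−(-7)) + (-22/5)·(-7−(-12)) + (-2)·(-12−(-17/2))) = ½·(9 − 22 + 7) = -3, so the V-coordinate is 1/5.
[UVP] = ½·((-6)·(3−(-17/2)) + 0·(-17/2−(-12)) + (-22/5)·(-12−3)) = ½·(-69 + 0 + 66) = -3/2, so the W-coordinate is 1/10.

(7/10, 1/5, 1/10)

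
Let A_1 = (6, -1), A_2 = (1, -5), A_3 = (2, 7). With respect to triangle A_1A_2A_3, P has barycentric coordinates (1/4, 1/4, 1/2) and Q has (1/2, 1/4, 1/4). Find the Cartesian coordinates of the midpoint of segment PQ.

(13/4, 1)

Barycentric coordinates of the midpoint are the average: (3/8, 1/4, 3/8).
Converting: (3/8)·A_1 + (1/4)·A_2 + (3/8)·A_3 = (13/4, 1).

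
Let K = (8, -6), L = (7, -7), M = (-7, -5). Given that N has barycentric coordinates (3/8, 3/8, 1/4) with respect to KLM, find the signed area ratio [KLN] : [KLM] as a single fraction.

1/4

The signed ratio [KLN]/[KLM] equals the barycentric coordinate of N at vertex M, which is 1/4.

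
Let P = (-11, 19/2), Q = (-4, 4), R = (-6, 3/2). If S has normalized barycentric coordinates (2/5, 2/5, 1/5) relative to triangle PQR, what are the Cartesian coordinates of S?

(-36/5, 57/10)

S = (2/5)·P + (2/5)·Q + (1/5)·R.
x-coordinate: (2/5)·(-11) + (2/5)·(-4) + (1/5)·(-6) = -36/5.
y-coordinate: (2/5)·(19/2) + (2/5)·4 + (1/5)·(3/2) = 57/10.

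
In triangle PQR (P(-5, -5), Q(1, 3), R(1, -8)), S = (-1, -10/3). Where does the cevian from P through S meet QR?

(1, -5/2)

Barycentric coordinates of S with respect to PQR: (1/3, 1/3, 1/3).
On side QR the P-coordinate is zero; dropping S's P-weight 1/3 and renormalizing the remaining 1/3 : 1/3 gives weights 1/2, 1/2 on Q, R.
T = (1/2)·(1, 3) + (1/2)·(1, -8) = (1, -5/2).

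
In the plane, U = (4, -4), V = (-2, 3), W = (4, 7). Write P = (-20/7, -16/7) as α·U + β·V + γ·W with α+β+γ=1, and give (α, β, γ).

Signed area of the reference triangle: [UVW] = ½·(4·(3−7) + (-2)·(7−(-4)) + 4·(-4−3)) = ½·(-16 − 22 − 28) = -33.
[PVW] = ½·((-20/7)·(3−7) + (-2)·(7−(-16/7)) + 4·(-16/7−3)) = ½·(80/7 − 130/7 − 148/7) = -99/7, so the U-coordinate is (-99/7)/(-33) = 3/7.
[UPW] = ½·(4·(-16/7−7) + (-20/7)·(7−(-4)) + 4·(-4−(-16/7))) = ½·(-260/7 − 220/7 − 48/7) = -264/7, so the V-coordinate is 8/7.
[UVP] = ½·(4·(3−(-16/7)) + (-2)·(-16/7−(-4)) + (-20/7)·(-4−3)) = ½·(148/7 − 24/7 + 20) = 132/7, so the W-coordinate is -4/7.
Check: 3/7 + 8/7 − 4/7 = 1.

(3/7, 8/7, -4/7)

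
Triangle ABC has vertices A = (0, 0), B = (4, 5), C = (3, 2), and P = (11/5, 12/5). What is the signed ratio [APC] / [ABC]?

[ABC] = ½·(0·(5−2) + 4·(2−0) + 3·(0−5)) = ½·(0 + 8 − 15) = -7/2.
[APC] = ½·(0·(12/5−2) + (11/5)·(2−0) + 3·(0−(12/5))) = ½·(0 + 22/5 − 36/5) = -7/5, so the ratio is (-7/5)/(-7/2) = 2/5.

2/5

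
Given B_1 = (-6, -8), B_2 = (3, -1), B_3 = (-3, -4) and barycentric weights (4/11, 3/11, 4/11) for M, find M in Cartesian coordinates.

(-27/11, -51/11)

M = (4/11)·B_1 + (3/11)·B_2 + (4/11)·B_3.
x-coordinate: (4/11)·(-6) + (3/11)·3 + (4/11)·(-3) = -27/11.
y-coordinate: (4/11)·(-8) + (3/11)·(-1) + (4/11)·(-4) = -51/11.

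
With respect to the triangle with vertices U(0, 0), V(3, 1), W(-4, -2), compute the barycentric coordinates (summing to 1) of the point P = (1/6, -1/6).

(1/6, 1/2, 1/3)

Signed area of the reference triangle: [UVW] = ½·(0·(1−(-2)) + 3·(-2−0) + (-4)·(0−1)) = ½·(0 − 6 + 4) = -1.
[PVW] = ½·((1/6)·(1−(-2)) + 3·(-2−(-1/6)) + (-4)·(-1/6−1)) = ½·(1/2 − 11/2 + 14/3) = -1/6, so the U-coordinate is (-1/6)/(-1) = 1/6.
[UPW] = ½·(0·(-1/6−(-2)) + (1/6)·(-2−0) + (-4)·(0−(-1/6))) = ½·(0 − 1/3 − 2/3) = -1/2, so the V-coordinate is 1/2.
[UVP] = ½·(0·(1−(-1/6)) + 3·(-1/6−0) + (1/6)·(0−1)) = ½·(0 − 1/2 − 1/6) = -1/3, so the W-coordinate is 1/3.
Check: 1/6 + 1/2 + 1/3 = 1.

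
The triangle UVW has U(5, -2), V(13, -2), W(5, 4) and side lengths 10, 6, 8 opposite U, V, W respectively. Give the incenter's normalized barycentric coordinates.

The incenter has barycentric coordinates proportional to the opposite side lengths: (10 : 6 : 8).
Normalizing by 10+6+8 = 24 gives (5/12, 1/4, 1/3).

(5/12, 1/4, 1/3)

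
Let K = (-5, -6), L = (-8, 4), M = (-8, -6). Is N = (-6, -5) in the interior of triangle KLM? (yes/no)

yes

Barycentric coordinates of N: (2/3, 1/10, 7/30).
The three coordinates are positive, positive, positive; a point is interior exactly when all three are positive.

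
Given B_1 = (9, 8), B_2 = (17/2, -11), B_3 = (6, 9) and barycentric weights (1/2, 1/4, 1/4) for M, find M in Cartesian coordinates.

(65/8, 7/2)

M = (1/2)·B_1 + (1/4)·B_2 + (1/4)·B_3.
x-coordinate: (1/2)·9 + (1/4)·(17/2) + (1/4)·6 = 65/8.
y-coordinate: (1/2)·8 + (1/4)·(-11) + (1/4)·9 = 7/2.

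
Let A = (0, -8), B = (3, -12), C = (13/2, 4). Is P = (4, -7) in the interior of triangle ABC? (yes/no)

yes

Barycentric coordinates of P: (3/124, 83/124, 19/62).
The three coordinates are positive, positive, positive; a point is interior exactly when all three are positive.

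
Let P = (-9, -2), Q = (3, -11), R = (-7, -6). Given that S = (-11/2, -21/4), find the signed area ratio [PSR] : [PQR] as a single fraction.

[PQR] = ½·((-9)·(-11−(-6)) + 3·(-6−(-2)) + (-7)·(-2−(-11))) = ½·(45 − 12 − 63) = -15.
[PSR] = ½·((-9)·(-21/4−(-6)) + (-11/2)·(-6−(-2)) + (-7)·(-2−(-21/4))) = ½·(-27/4 + 22 − 91/4) = -15/4, so the ratio is (-15/4)/(-15) = 1/4.

1/4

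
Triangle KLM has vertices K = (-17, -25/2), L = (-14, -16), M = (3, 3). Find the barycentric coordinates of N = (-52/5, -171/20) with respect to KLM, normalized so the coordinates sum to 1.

Signed area of the reference triangle: [KLM] = ½·((-17)·(-16−3) + (-14)·(3−(-25/2)) + 3·(-25/2−(-16))) = ½·(323 − 217 + 21/2) = 233/4.
[NLM] = ½·((-52/5)·(-16−3) + (-14)·(3−(-171/20)) + 3·(-171/20−(-16))) = ½·(988/5 − 1617/10 + 447/20) = 233/8, so the K-coordinate is (233/8)/(233/4) = 1/2.
[KNM] = ½·((-17)·(-171/20−3) + (-52/5)·(3−(-25/2)) + 3·(-25/2−(-171/20))) = ½·(3927/20 − 806/5 − 237/20) = 233/20, so the L-coordinate is 1/5.
[KLN] = ½·((-17)·(-16−(-171/20)) + (-14)·(-171/20−(-25/2)) + (-52/5)·(-25/2−(-16))) = ½·(2533/20 − 553/10 − 182/5) = 699/40, so the M-coordinate is 3/10.
Check: 1/2 + 1/5 + 3/10 = 1.

(1/2, 1/5, 3/10)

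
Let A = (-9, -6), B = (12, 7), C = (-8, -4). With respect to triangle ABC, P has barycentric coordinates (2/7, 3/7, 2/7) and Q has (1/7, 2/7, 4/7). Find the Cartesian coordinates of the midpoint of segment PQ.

Barycentric coordinates of the midpoint are the average: (3/14, 5/14, 3/7).
Converting: (3/14)·A + (5/14)·B + (3/7)·C = (-15/14, -1/2).

(-15/14, -1/2)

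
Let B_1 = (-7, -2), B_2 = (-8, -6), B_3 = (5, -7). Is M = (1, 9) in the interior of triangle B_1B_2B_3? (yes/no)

Barycentric coordinates of M: (204/53, -172/53, 21/53).
The three coordinates are positive, negative, positive; a point is interior exactly when all three are positive.

no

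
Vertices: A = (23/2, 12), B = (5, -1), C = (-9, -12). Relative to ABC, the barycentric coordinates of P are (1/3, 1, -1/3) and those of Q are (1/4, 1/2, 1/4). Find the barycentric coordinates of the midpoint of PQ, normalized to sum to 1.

Since both coordinate triples sum to 1, the midpoint's barycentrics are the componentwise average.
(1/3+1/4)/2 = 7/24; similarly 3/4 and -1/24.

(7/24, 3/4, -1/24)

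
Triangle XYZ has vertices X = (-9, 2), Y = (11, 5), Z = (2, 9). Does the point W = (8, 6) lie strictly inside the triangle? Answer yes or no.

yes

Barycentric coordinates of W: (3/107, 75/107, 29/107).
The three coordinates are positive, positive, positive; a point is interior exactly when all three are positive.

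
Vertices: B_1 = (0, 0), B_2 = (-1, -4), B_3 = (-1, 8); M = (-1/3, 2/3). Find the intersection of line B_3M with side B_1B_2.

(-1/5, -4/5)

Barycentric coordinates of M with respect to B_1B_2B_3: (2/3, 1/6, 1/6).
On side B_1B_2 the B_3-coordinate is zero; dropping M's B_3-weight 1/6 and renormalizing the remaining 2/3 : 1/6 gives weights 4/5, 1/5 on B_1, B_2.
N = (4/5)·(0, 0) + (1/5)·(-1, -4) = (-1/5, -4/5).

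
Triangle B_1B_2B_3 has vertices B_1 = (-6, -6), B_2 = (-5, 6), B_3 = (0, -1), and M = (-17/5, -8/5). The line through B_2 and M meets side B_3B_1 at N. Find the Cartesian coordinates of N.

(-3, -7/2)

Barycentric coordinates of M with respect to B_1B_2B_3: (2/5, 1/5, 2/5).
On side B_3B_1 the B_2-coordinate is zero; dropping M's B_2-weight 1/5 and renormalizing the remaining 2/5 : 2/5 gives weights 1/2, 1/2 on B_3, B_1.
N = (1/2)·(0, -1) + (1/2)·(-6, -6) = (-3, -7/2).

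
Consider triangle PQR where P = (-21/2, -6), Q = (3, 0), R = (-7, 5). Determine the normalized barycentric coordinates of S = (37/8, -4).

Signed area of the reference triangle: [PQR] = ½·((-21/2)·(0−5) + 3·(5−(-6)) + (-7)·(-6−0)) = ½·(105/2 + 33 + 42) = 255/4.
[SQR] = ½·((37/8)·(0−5) + 3·(5−(-4)) + (-7)·(-4−0)) = ½·(-185/8 + 27 + 28) = 255/16, so the P-coordinate is (255/16)/(255/4) = 1/4.
[PSR] = ½·((-21/2)·(-4−5) + (37/8)·(5−(-6)) + (-7)·(-6−(-4))) = ½·(189/2 + 407/8 + 14) = 1275/16, so the Q-coordinate is 5/4.
[PQS] = ½·((-21/2)·(0−(-4)) + 3·(-4−(-6)) + (37/8)·(-6−0)) = ½·(-42 + 6 − 111/4) = -255/8, so the R-coordinate is -1/2.

(1/4, 5/4, -1/2)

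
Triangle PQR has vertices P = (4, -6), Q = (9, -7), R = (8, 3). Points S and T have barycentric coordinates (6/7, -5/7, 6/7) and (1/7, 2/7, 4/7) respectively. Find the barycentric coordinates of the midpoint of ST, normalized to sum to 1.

Since both coordinate triples sum to 1, the midpoint's barycentrics are the componentwise average.
(6/7+1/7)/2 = 1/2; similarly -3/14 and 5/7.

(1/2, -3/14, 5/7)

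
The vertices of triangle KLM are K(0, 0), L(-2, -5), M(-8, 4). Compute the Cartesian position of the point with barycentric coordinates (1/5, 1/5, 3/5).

N = (1/5)·K + (1/5)·L + (3/5)·M.
x-coordinate: (1/5)·0 + (1/5)·(-2) + (3/5)·(-8) = -26/5.
y-coordinate: (1/5)·0 + (1/5)·(-5) + (3/5)·4 = 7/5.

(-26/5, 7/5)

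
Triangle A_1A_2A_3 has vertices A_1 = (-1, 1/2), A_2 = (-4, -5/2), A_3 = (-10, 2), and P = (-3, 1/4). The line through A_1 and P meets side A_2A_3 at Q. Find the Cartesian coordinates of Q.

(-7, -1/4)

Barycentric coordinates of P with respect to A_1A_2A_3: (2/3, 1/6, 1/6).
On side A_2A_3 the A_1-coordinate is zero; dropping P's A_1-weight 2/3 and renormalizing the remaining 1/6 : 1/6 gives weights 1/2, 1/2 on A_2, A_3.
Q = (1/2)·(-4, -5/2) + (1/2)·(-10, 2) = (-7, -1/4).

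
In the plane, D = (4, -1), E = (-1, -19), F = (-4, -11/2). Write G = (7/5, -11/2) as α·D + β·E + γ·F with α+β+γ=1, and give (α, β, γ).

Signed area of the reference triangle: [DEF] = ½·(4·(-19−(-11/2)) + (-1)·(-11/2−(-1)) + (-4)·(-1−(-19))) = ½·(-54 + 9/2 − 72) = -243/4.
[GEF] = ½·((7/5)·(-19−(-11/2)) + (-1)·(-11/2−(-11/2)) + (-4)·(-11/2−(-19))) = ½·(-189/10 + 0 − 54) = -729/20, so the D-coordinate is (-729/20)/(-243/4) = 3/5.
[DGF] = ½·(4·(-11/2−(-11/2)) + (7/5)·(-11/2−(-1)) + (-4)·(-1−(-11/2))) = ½·(0 − 63/10 − 18) = -243/20, so the E-coordinate is 1/5.
[DEG] = ½·(4·(-19−(-11/2)) + (-1)·(-11/2−(-1)) + (7/5)·(-1−(-19))) = ½·(-54 + 9/2 + 126/5) = -243/20, so the F-coordinate is 1/5.

(3/5, 1/5, 1/5)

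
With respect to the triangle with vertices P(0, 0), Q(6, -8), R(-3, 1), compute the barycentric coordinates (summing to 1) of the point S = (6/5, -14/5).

Signed area of the reference triangle: [PQR] = ½·(0·(-8−1) + 6·(1−0) + (-3)·(0−(-8))) = ½·(0 + 6 − 24) = -9.
[SQR] = ½·((6/5)·(-8−1) + 6·(1−(-14/5)) + (-3)·(-14/5−(-8))) = ½·(-54/5 + 114/5 − 78/5) = -9/5, so the P-coordinate is (-9/5)/(-9) = 1/5.
[PSR] = ½·(0·(-14/5−1) + (6/5)·(1−0) + (-3)·(0−(-14/5))) = ½·(0 + 6/5 − 42/5) = -18/5, so the Q-coordinate is 2/5.
[PQS] = ½·(0·(-8−(-14/5)) + 6·(-14/5−0) + (6/5)·(0−(-8))) = ½·(0 − 84/5 + 48/5) = -18/5, so the R-coordinate is 2/5.

(1/5, 2/5, 2/5)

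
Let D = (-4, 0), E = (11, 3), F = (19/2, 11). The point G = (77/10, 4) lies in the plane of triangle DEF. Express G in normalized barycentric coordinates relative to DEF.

Signed area of the reference triangle: [DEF] = ½·((-4)·(3−11) + 11·(11−0) + (19/2)·(0−3)) = ½·(32 + 121 − 57/2) = 249/4.
[GEF] = ½·((77/10)·(3−11) + 11·(11−4) + (19/2)·(4−3)) = ½·(-308/5 + 77 + 19/2) = 249/20, so the D-coordinate is (249/20)/(249/4) = 1/5.
[DGF] = ½·((-4)·(4−11) + (77/10)·(11−0) + (19/2)·(0−4)) = ½·(28 + 847/10 − 38) = 747/20, so the E-coordinate is 3/5.
[DEG] = ½·((-4)·(3−4) + 11·(4−0) + (77/10)·(0−3)) = ½·(4 + 44 − 231/10) = 249/20, so the F-coordinate is 1/5.
Check: 1/5 + 3/5 + 1/5 = 1.

(1/5, 3/5, 1/5)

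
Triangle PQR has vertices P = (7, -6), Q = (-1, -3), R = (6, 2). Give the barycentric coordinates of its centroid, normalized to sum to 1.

The centroid is the average of the vertices, so each weight is 1/3.

(1/3, 1/3, 1/3)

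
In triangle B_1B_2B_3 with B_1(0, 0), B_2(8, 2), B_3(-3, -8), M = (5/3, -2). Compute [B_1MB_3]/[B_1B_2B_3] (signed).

[B_1B_2B_3] = ½·(0·(2−(-8)) + 8·(-8−0) + (-3)·(0−2)) = ½·(0 − 64 + 6) = -29.
[B_1MB_3] = ½·(0·(-2−(-8)) + (5/3)·(-8−0) + (-3)·(0−(-2))) = ½·(0 − 40/3 − 6) = -29/3, so the ratio is (-29/3)/(-29) = 1/3.

1/3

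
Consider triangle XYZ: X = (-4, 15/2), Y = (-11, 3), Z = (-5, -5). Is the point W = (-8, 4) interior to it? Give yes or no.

yes

Barycentric coordinates of W: (30/83, 93/166, 13/166).
The three coordinates are positive, positive, positive; a point is interior exactly when all three are positive.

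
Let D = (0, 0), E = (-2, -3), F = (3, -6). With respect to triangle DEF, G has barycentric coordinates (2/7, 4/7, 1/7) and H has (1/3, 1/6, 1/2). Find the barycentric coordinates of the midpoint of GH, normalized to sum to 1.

(13/42, 31/84, 9/28)

Since both coordinate triples sum to 1, the midpoint's barycentrics are the componentwise average.
(2/7+1/3)/2 = 13/42; similarly 31/84 and 9/28.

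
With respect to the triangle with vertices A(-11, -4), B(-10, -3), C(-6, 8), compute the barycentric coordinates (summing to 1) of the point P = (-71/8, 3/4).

Signed area of the reference triangle: [ABC] = ½·((-11)·(-3−8) + (-10)·(8−(-4)) + (-6)·(-4−(-3))) = ½·(121 − 120 + 6) = 7/2.
[PBC] = ½·((-71/8)·(-3−8) + (-10)·(8−(3/4)) + (-6)·(3/4−(-3))) = ½·(781/8 − 145/2 − 45/2) = 21/16, so the A-coordinate is (21/16)/(7/2) = 3/8.
[APC] = ½·((-11)·(3/4−8) + (-71/8)·(8−(-4)) + (-6)·(-4−(3/4))) = ½·(319/4 − 213/2 + 57/2) = 7/8, so the B-coordinate is 1/4.
[ABP] = ½·((-11)·(-3−(3/4)) + (-10)·(3/4−(-4)) + (-71/8)·(-4−(-3))) = ½·(165/4 − 95/2 + 71/8) = 21/16, so the C-coordinate is 3/8.
Check: 3/8 + 1/4 + 3/8 = 1.

(3/8, 1/4, 3/8)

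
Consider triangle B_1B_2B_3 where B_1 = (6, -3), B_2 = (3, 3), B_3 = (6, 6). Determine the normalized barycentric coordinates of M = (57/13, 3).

(2/13, 7/13, 4/13)

Signed area of the reference triangle: [B_1B_2B_3] = ½·(6·(3−6) + 3·(6−(-3)) + 6·(-3−3)) = ½·(-18 + 27 − 36) = -27/2.
[MB_2B_3] = ½·((57/13)·(3−6) + 3·(6−3) + 6·(3−3)) = ½·(-171/13 + 9 + 0) = -27/13, so the B_1-coordinate is (-27/13)/(-27/2) = 2/13.
[B_1MB_3] = ½·(6·(3−6) + (57/13)·(6−(-3)) + 6·(-3−3)) = ½·(-18 + 513/13 − 36) = -189/26, so the B_2-coordinate is 7/13.
[B_1B_2M] = ½·(6·(3−3) + 3·(3−(-3)) + (57/13)·(-3−3)) = ½·(0 + 18 − 342/13) = -54/13, so the B_3-coordinate is 4/13.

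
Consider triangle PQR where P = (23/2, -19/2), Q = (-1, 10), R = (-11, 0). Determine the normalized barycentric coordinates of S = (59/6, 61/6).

Signed area of the reference triangle: [PQR] = ½·((23/2)·(10−0) + (-1)·(0−(-19/2)) + (-11)·(-19/2−10)) = ½·(115 − 19/2 + 429/2) = 160.
[SQR] = ½·((59/6)·(10−0) + (-1)·(0−(61/6)) + (-11)·(61/6−10)) = ½·(295/3 + 61/6 − 11/6) = 160/3, so the P-coordinate is (160/3)/160 = 1/3.
[PSR] = ½·((23/2)·(61/6−0) + (59/6)·(0−(-19/2)) + (-11)·(-19/2−(61/6))) = ½·(1403/12 + 1121/12 + 649/3) = 640/3, so the Q-coordinate is 4/3.
[PQS] = ½·((23/2)·(10−(61/6)) + (-1)·(61/6−(-19/2)) + (59/6)·(-19/2−10)) = ½·(-23/12 − 59/3 − 767/4) = -320/3, so the R-coordinate is -2/3.
Check: 1/3 + 4/3 − 2/3 = 1.

(1/3, 4/3, -2/3)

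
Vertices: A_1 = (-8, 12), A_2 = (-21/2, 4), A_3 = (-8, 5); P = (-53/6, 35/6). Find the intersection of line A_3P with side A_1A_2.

Barycentric coordinates of P with respect to A_1A_2A_3: (1/6, 1/3, 1/2).
On side A_1A_2 the A_3-coordinate is zero; dropping P's A_3-weight 1/2 and renormalizing the remaining 1/6 : 1/3 gives weights 1/3, 2/3 on A_1, A_2.
Q = (1/3)·(-8, 12) + (2/3)·(-21/2, 4) = (-29/3, 20/3).

(-29/3, 20/3)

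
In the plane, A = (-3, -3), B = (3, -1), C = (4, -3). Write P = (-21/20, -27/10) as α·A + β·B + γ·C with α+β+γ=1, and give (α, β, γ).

Signed area of the reference triangle: [ABC] = ½·((-3)·(-1−(-3)) + 3·(-3−(-3)) + 4·(-3−(-1))) = ½·(-6 + 0 − 8) = -7.
[PBC] = ½·((-21/20)·(-1−(-3)) + 3·(-3−(-27/10)) + 4·(-27/10−(-1))) = ½·(-21/10 − 9/10 − 34/5) = -49/10, so the A-coordinate is (-49/10)/(-7) = 7/10.
[APC] = ½·((-3)·(-27/10−(-3)) + (-21/20)·(-3−(-3)) + 4·(-3−(-27/10))) = ½·(-9/10 + 0 − 6/5) = -21/20, so the B-coordinate is 3/20.
[ABP] = ½·((-3)·(-1−(-27/10)) + 3·(-27/10−(-3)) + (-21/20)·(-3−(-1))) = ½·(-51/10 + 9/10 + 21/10) = -21/20, so the C-coordinate is 3/20.

(7/10, 3/20, 3/20)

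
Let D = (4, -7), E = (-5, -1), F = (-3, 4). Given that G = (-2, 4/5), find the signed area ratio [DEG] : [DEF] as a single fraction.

3/5

[DEF] = ½·(4·(-1−4) + (-5)·(4−(-7)) + (-3)·(-7−(-1))) = ½·(-20 − 55 + 18) = -57/2.
[DEG] = ½·(4·(-1−(4/5)) + (-5)·(4/5−(-7)) + (-2)·(-7−(-1))) = ½·(-36/5 − 39 + 12) = -171/10, so the ratio is (-171/10)/(-57/2) = 3/5.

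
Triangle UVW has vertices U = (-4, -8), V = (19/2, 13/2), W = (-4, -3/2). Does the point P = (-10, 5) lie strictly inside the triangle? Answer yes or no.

Barycentric coordinates of P: (-181/117, -4/9, 350/117).
The three coordinates are negative, negative, positive; a point is interior exactly when all three are positive.

no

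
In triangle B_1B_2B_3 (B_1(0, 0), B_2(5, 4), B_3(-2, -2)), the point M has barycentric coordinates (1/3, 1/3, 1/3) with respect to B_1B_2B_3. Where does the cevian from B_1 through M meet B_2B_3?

Line B_1M meets B_2B_3 where the B_1-coordinate vanishes; zeroing M's B_1-weight and renormalizing leaves B_2, B_3-weights 1/3 : 1/3 → (1/2, 1/2).
So N = (1/2)·B_2 + (1/2)·B_3 = (3/2, 1).

(3/2, 1)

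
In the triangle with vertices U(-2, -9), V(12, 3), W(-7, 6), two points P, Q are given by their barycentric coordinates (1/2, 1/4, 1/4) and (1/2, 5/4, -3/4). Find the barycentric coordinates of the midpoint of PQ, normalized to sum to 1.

Since both coordinate triples sum to 1, the midpoint's barycentrics are the componentwise average.
(1/2+1/2)/2 = 1/2; similarly 3/4 and -1/4.

(1/2, 3/4, -1/4)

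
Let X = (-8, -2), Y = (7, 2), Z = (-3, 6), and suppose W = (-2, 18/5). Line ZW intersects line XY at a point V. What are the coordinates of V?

Barycentric coordinates of W with respect to XYZ: (1/5, 1/5, 3/5).
On side XY the Z-coordinate is zero; dropping W's Z-weight 3/5 and renormalizing the remaining 1/5 : 1/5 gives weights 1/2, 1/2 on X, Y.
V = (1/2)·(-8, -2) + (1/2)·(7, 2) = (-1/2, 0).

(-1/2, 0)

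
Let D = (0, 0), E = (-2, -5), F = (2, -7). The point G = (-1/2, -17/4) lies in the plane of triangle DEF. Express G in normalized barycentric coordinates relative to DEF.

(1/4, 1/2, 1/4)

Signed area of the reference triangle: [DEF] = ½·(0·(-5−(-7)) + (-2)·(-7−0) + 2·(0−(-5))) = ½·(0 + 14 + 10) = 12.
[GEF] = ½·((-1/2)·(-5−(-7)) + (-2)·(-7−(-17/4)) + 2·(-17/4−(-5))) = ½·(-1 + 11/2 + 3/2) = 3, so the D-coordinate is 3/12 = 1/4.
[DGF] = ½·(0·(-17/4−(-7)) + (-1/2)·(-7−0) + 2·(0−(-17/4))) = ½·(0 + 7/2 + 17/2) = 6, so the E-coordinate is 1/2.
[DEG] = ½·(0·(-5−(-17/4)) + (-2)·(-17/4−0) + (-1/2)·(0−(-5))) = ½·(0 + 17/2 − 5/2) = 3, so the F-coordinate is 1/4.
Check: 1/4 + 1/2 + 1/4 = 1.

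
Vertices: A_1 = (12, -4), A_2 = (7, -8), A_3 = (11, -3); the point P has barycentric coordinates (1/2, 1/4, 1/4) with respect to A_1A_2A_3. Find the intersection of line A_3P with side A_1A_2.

(31/3, -16/3)

Line A_3P meets A_1A_2 where the A_3-coordinate vanishes; zeroing P's A_3-weight and renormalizing leaves A_1, A_2-weights 1/2 : 1/4 → (2/3, 1/3).
So Q = (2/3)·A_1 + (1/3)·A_2 = (31/3, -16/3).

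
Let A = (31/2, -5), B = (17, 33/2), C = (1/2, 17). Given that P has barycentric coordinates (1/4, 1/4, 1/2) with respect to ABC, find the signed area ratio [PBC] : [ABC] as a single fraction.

The signed ratio [PBC]/[ABC] equals the barycentric coordinate of P at vertex A, which is 1/4.

1/4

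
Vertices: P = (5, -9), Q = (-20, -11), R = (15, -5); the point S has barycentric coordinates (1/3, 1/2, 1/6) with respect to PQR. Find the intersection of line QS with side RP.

(25/3, -23/3)

Line QS meets RP where the Q-coordinate vanishes; zeroing S's Q-weight and renormalizing leaves R, P-weights 1/6 : 1/3 → (1/3, 2/3).
So T = (1/3)·R + (2/3)·P = (25/3, -23/3).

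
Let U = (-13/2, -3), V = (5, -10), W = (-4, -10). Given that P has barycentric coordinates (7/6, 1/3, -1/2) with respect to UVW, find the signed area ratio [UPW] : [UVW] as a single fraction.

The signed ratio [UPW]/[UVW] equals the barycentric coordinate of P at vertex V, which is 1/3.

1/3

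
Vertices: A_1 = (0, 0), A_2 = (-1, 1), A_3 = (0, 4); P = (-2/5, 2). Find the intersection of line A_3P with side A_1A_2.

(-2/3, 2/3)

Barycentric coordinates of P with respect to A_1A_2A_3: (1/5, 2/5, 2/5).
On side A_1A_2 the A_3-coordinate is zero; dropping P's A_3-weight 2/5 and renormalizing the remaining 1/5 : 2/5 gives weights 1/3, 2/3 on A_1, A_2.
Q = (1/3)·(0, 0) + (2/3)·(-1, 1) = (-2/3, 2/3).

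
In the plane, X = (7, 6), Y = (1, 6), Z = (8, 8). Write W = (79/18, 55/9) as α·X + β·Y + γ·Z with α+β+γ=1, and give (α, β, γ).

Signed area of the reference triangle: [XYZ] = ½·(7·(6−8) + 1·(8−6) + 8·(6−6)) = ½·(-14 + 2 + 0) = -6.
[WYZ] = ½·((79/18)·(6−8) + 1·(8−(55/9)) + 8·(55/9−6)) = ½·(-79/9 + 17/9 + 8/9) = -3, so the X-coordinate is (-3)/(-6) = 1/2.
[XWZ] = ½·(7·(55/9−8) + (79/18)·(8−6) + 8·(6−(55/9))) = ½·(-119/9 + 79/9 − 8/9) = -8/3, so the Y-coordinate is 4/9.
[XYW] = ½·(7·(6−(55/9)) + 1·(55/9−6) + (79/18)·(6−6)) = ½·(-7/9 + 1/9 + 0) = -1/3, so the Z-coordinate is 1/18.
Check: 1/2 + 4/9 + 1/18 = 1.

(1/2, 4/9, 1/18)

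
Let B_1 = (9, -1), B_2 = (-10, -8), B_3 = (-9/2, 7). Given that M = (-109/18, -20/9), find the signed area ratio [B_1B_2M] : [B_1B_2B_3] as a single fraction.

[B_1B_2B_3] = ½·(9·(-8−7) + (-10)·(7−(-1)) + (-9/2)·(-1−(-8))) = ½·(-135 − 80 − 63/2) = -493/4.
[B_1B_2M] = ½·(9·(-8−(-20/9)) + (-10)·(-20/9−(-1)) + (-109/18)·(-1−(-8))) = ½·(-52 + 110/9 − 763/18) = -493/12, so the ratio is (-493/12)/(-493/4) = 1/3.

1/3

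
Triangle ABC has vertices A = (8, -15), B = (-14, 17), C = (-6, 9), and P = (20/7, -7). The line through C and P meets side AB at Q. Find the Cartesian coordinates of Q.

Barycentric coordinates of P with respect to ABC: (5/7, 1/7, 1/7).
On side AB the C-coordinate is zero; dropping P's C-weight 1/7 and renormalizing the remaining 5/7 : 1/7 gives weights 5/6, 1/6 on A, B.
Q = (5/6)·(8, -15) + (1/6)·(-14, 17) = (13/3, -29/3).

(13/3, -29/3)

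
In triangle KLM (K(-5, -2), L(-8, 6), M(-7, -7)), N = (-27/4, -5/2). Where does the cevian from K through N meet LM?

(-22/3, -8/3)

Barycentric coordinates of N with respect to KLM: (1/4, 1/4, 1/2).
On side LM the K-coordinate is zero; dropping N's K-weight 1/4 and renormalizing the remaining 1/4 : 1/2 gives weights 1/3, 2/3 on L, M.
J = (1/3)·(-8, 6) + (2/3)·(-7, -7) = (-22/3, -8/3).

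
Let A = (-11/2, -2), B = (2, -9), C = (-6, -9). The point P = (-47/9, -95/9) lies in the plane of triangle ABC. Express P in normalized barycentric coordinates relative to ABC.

(-2/9, 1/9, 10/9)

Signed area of the reference triangle: [ABC] = ½·((-11/2)·(-9−(-9)) + 2·(-9−(-2)) + (-6)·(-2−(-9))) = ½·(0 − 14 − 42) = -28.
[PBC] = ½·((-47/9)·(-9−(-9)) + 2·(-9−(-95/9)) + (-6)·(-95/9−(-9))) = ½·(0 + 28/9 + 28/3) = 56/9, so the A-coordinate is (56/9)/(-28) = -2/9.
[APC] = ½·((-11/2)·(-95/9−(-9)) + (-47/9)·(-9−(-2)) + (-6)·(-2−(-95/9))) = ½·(77/9 + 329/9 − 154/3) = -28/9, so the B-coordinate is 1/9.
[ABP] = ½·((-11/2)·(-9−(-95/9)) + 2·(-95/9−(-2)) + (-47/9)·(-2−(-9))) = ½·(-77/9 − 154/9 − 329/9) = -280/9, so the C-coordinate is 10/9.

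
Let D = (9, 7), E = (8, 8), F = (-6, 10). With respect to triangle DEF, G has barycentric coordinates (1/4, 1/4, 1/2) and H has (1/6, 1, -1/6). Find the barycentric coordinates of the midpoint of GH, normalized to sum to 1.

Since both coordinate triples sum to 1, the midpoint's barycentrics are the componentwise average.
(1/4+1/6)/2 = 5/24; similarly 5/8 and 1/6.

(5/24, 5/8, 1/6)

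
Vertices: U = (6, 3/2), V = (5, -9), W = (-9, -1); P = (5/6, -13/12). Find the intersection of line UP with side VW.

Barycentric coordinates of P with respect to UVW: (1/2, 1/6, 1/3).
On side VW the U-coordinate is zero; dropping P's U-weight 1/2 and renormalizing the remaining 1/6 : 1/3 gives weights 1/3, 2/3 on V, W.
Q = (1/3)·(5, -9) + (2/3)·(-9, -1) = (-13/3, -11/3).

(-13/3, -11/3)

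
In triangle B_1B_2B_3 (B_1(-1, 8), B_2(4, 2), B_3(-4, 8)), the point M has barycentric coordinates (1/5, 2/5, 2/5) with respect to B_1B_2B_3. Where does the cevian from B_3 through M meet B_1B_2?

(7/3, 4)

Line B_3M meets B_1B_2 where the B_3-coordinate vanishes; zeroing M's B_3-weight and renormalizing leaves B_1, B_2-weights 1/5 : 2/5 → (1/3, 2/3).
So N = (1/3)·B_1 + (2/3)·B_2 = (7/3, 4).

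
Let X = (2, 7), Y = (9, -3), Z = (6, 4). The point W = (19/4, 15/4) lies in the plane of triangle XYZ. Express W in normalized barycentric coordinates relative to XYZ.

Signed area of the reference triangle: [XYZ] = ½·(2·(-3−4) + 9·(4−7) + 6·(7−(-3))) = ½·(-14 − 27 + 60) = 19/2.
[WYZ] = ½·((19/4)·(-3−4) + 9·(4−(15/4)) + 6·(15/4−(-3))) = ½·(-133/4 + 9/4 + 81/2) = 19/4, so the X-coordinate is (19/4)/(19/2) = 1/2.
[XWZ] = ½·(2·(15/4−4) + (19/4)·(4−7) + 6·(7−(15/4))) = ½·(-1/2 − 57/4 + 39/2) = 19/8, so the Y-coordinate is 1/4.
[XYW] = ½·(2·(-3−(15/4)) + 9·(15/4−7) + (19/4)·(7−(-3))) = ½·(-27/2 − 117/4 + 95/2) = 19/8, so the Z-coordinate is 1/4.
Check: 1/2 + 1/4 + 1/4 = 1.

(1/2, 1/4, 1/4)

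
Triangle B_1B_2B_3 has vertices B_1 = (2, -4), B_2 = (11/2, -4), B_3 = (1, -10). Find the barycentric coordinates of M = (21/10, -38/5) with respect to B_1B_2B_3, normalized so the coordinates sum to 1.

Signed area of the reference triangle: [B_1B_2B_3] = ½·(2·(-4−(-10)) + (11/2)·(-10−(-4)) + 1·(-4−(-4))) = ½·(12 − 33 + 0) = -21/2.
[MB_2B_3] = ½·((21/10)·(-4−(-10)) + (11/2)·(-10−(-38/5)) + 1·(-38/5−(-4))) = ½·(63/5 − 66/5 − 18/5) = -21/10, so the B_1-coordinate is (-21/10)/(-21/2) = 1/5.
[B_1MB_3] = ½·(2·(-38/5−(-10)) + (21/10)·(-10−(-4)) + 1·(-4−(-38/5))) = ½·(24/5 − 63/5 + 18/5) = -21/10, so the B_2-coordinate is 1/5.
[B_1B_2M] = ½·(2·(-4−(-38/5)) + (11/2)·(-38/5−(-4)) + (21/10)·(-4−(-4))) = ½·(36/5 − 99/5 + 0) = -63/10, so the B_3-coordinate is 3/5.
Check: 1/5 + 1/5 + 3/5 = 1.

(1/5, 1/5, 3/5)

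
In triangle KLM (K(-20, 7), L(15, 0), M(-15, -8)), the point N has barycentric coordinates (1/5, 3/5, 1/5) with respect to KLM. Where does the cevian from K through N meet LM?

(15/2, -2)

Line KN meets LM where the K-coordinate vanishes; zeroing N's K-weight and renormalizing leaves L, M-weights 3/5 : 1/5 → (3/4, 1/4).
So J = (3/4)·L + (1/4)·M = (15/2, -2).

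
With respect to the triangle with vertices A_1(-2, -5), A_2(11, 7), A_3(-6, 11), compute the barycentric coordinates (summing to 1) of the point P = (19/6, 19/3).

(1/6, 1/2, 1/3)

Signed area of the reference triangle: [A_1A_2A_3] = ½·((-2)·(7−11) + 11·(11−(-5)) + (-6)·(-5−7)) = ½·(8 + 176 + 72) = 128.
[PA_2A_3] = ½·((19/6)·(7−11) + 11·(11−(19/3)) + (-6)·(19/3−7)) = ½·(-38/3 + 154/3 + 4) = 64/3, so the A_1-coordinate is (64/3)/128 = 1/6.
[A_1PA_3] = ½·((-2)·(19/3−11) + (19/6)·(11−(-5)) + (-6)·(-5−(19/3))) = ½·(28/3 + 152/3 + 68) = 64, so the A_2-coordinate is 1/2.
[A_1A_2P] = ½·((-2)·(7−(19/3)) + 11·(19/3−(-5)) + (19/6)·(-5−7)) = ½·(-4/3 + 374/3 − 38) = 128/3, so the A_3-coordinate is 1/3.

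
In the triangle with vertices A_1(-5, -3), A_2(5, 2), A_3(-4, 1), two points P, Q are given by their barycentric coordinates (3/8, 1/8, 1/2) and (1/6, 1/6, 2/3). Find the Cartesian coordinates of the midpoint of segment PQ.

(-71/24, 1/16)

Barycentric coordinates of the midpoint are the average: (13/48, 7/48, 7/12).
Converting: (13/48)·A_1 + (7/48)·A_2 + (7/12)·A_3 = (-71/24, 1/16).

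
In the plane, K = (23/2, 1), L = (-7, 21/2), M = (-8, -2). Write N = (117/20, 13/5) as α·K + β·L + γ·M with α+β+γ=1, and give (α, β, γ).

(7/10, 1/5, 1/10)

Signed area of the reference triangle: [KLM] = ½·((23/2)·(21/2−(-2)) + (-7)·(-2−1) + (-8)·(1−(21/2))) = ½·(575/4 + 21 + 76) = 963/8.
[NLM] = ½·((117/20)·(21/2−(-2)) + (-7)·(-2−(13/5)) + (-8)·(13/5−(21/2))) = ½·(585/8 + 161/5 + 316/5) = 6741/80, so the K-coordinate is (6741/80)/(963/8) = 7/10.
[KNM] = ½·((23/2)·(13/5−(-2)) + (117/20)·(-2−1) + (-8)·(1−(13/5))) = ½·(529/10 − 351/20 + 64/5) = 963/40, so the L-coordinate is 1/5.
[KLN] = ½·((23/2)·(21/2−(13/5)) + (-7)·(13/5−1) + (117/20)·(1−(21/2))) = ½·(1817/20 − 56/5 − 2223/40) = 963/80, so the M-coordinate is 1/10.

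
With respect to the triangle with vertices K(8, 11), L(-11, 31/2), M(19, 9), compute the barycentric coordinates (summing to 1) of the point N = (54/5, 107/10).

Signed area of the reference triangle: [KLM] = ½·(8·(31/2−9) + (-11)·(9−11) + 19·(11−(31/2))) = ½·(52 + 22 − 171/2) = -23/4.
[NLM] = ½·((54/5)·(31/2−9) + (-11)·(9−(107/10)) + 19·(107/10−(31/2))) = ½·(351/5 + 187/10 − 456/5) = -23/20, so the K-coordinate is (-23/20)/(-23/4) = 1/5.
[KNM] = ½·(8·(107/10−9) + (54/5)·(9−11) + 19·(11−(107/10))) = ½·(68/5 − 108/5 + 57/10) = -23/20, so the L-coordinate is 1/5.
[KLN] = ½·(8·(31/2−(107/10)) + (-11)·(107/10−11) + (54/5)·(11−(31/2))) = ½·(192/5 + 33/10 − 243/5) = -69/20, so the M-coordinate is 3/5.

(1/5, 1/5, 3/5)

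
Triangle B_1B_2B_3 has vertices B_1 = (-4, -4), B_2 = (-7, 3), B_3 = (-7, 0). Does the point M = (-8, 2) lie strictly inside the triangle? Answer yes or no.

no

Barycentric coordinates of M: (-1/3, 2/9, 10/9).
The three coordinates are negative, positive, positive; a point is interior exactly when all three are positive.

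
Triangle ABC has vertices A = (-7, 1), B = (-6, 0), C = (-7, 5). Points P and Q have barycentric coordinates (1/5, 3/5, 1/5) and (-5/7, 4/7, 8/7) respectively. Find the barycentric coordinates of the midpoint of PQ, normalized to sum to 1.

(-9/35, 41/70, 47/70)

Since both coordinate triples sum to 1, the midpoint's barycentrics are the componentwise average.
(1/5+-5/7)/2 = -9/35; similarly 41/70 and 47/70.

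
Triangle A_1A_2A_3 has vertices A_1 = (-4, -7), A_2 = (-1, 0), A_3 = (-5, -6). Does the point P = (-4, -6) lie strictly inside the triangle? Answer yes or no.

yes

Barycentric coordinates of P: (3/5, 1/10, 3/10).
The three coordinates are positive, positive, positive; a point is interior exactly when all three are positive.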